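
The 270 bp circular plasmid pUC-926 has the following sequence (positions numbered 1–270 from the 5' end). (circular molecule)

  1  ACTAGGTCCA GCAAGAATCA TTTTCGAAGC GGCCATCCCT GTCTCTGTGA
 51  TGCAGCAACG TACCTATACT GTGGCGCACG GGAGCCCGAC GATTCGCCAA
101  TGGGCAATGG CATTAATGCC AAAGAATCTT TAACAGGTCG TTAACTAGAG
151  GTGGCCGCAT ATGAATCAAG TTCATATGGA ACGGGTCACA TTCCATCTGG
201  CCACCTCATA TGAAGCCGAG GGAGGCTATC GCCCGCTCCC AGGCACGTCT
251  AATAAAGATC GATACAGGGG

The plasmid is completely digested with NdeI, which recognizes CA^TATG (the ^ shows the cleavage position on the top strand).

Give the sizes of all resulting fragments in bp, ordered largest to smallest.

221, 34, 15 bp

NdeI sites (CATATG) start at positions 158, 173, 207.
NdeI cuts after base 2 of each site, so after positions 159, 174, 208.
Circular molecule, 3 cuts → 3 fragments:
  160–174 → 15 bp
  175–208 → 34 bp
  209–270 then 1–159 → 62 + 159 = 221 bp
Sorted largest to smallest: 221, 34, 15 bp.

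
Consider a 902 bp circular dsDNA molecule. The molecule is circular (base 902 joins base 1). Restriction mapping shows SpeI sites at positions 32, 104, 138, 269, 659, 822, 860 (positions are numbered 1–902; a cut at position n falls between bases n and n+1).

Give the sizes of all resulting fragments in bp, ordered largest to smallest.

390, 163, 131, 74, 72, 38, 34 bp

Circular molecule, 7 cuts → 7 fragments:
  104 − 32 = 72 bp
  138 − 104 = 34 bp
  269 − 138 = 131 bp
  659 − 269 = 390 bp
  822 − 659 = 163 bp
  860 − 822 = 38 bp
  wrap: 902 − 860 + 32 = 74 bp
Sorted largest to smallest: 390, 163, 131, 74, 72, 38, 34 bp.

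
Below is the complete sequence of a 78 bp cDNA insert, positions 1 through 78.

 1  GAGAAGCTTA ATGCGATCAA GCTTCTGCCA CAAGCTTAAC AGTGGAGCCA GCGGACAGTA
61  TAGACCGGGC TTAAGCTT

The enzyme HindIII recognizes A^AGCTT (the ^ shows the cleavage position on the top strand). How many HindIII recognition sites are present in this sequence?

4

AAGCTT occurs starting at positions 4, 19, 32, 73.
HindIII cuts at 4 sites.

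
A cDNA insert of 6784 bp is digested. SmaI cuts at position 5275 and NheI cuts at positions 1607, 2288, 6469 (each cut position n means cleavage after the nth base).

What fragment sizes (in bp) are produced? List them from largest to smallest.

2987, 1607, 1194, 681, 315 bp

Combined cut positions (sorted): 1607, 2288, 5275, 6469.
Linear molecule, 4 cuts → 5 fragments:
  1607 − 0 = 1607 bp
  2288 − 1607 = 681 bp
  5275 − 2288 = 2987 bp
  6469 − 5275 = 1194 bp
  6784 − 6469 = 315 bp
Sorted largest to smallest: 2987, 1607, 1194, 681, 315 bp.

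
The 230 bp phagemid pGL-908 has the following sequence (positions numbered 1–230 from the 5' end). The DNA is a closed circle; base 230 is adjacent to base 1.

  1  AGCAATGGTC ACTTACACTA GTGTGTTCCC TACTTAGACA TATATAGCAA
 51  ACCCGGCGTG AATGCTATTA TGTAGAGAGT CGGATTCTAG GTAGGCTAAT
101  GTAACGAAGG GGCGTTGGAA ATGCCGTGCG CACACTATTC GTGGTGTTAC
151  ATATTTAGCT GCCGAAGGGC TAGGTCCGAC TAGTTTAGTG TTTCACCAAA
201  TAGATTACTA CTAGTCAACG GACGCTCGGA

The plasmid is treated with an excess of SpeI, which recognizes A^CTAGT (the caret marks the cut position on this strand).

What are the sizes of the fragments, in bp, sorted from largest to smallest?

SpeI sites (ACTAGT) start at positions 17, 179, 210.
SpeI cuts after the first base of each site, so after positions 17, 179, 210.
Circular molecule, 3 cuts → 3 fragments:
  18–179 → 162 bp
  180–210 → 31 bp
  211–230 then 1–17 → 20 + 17 = 37 bp
Sorted largest to smallest: 162, 37, 31 bp.

162, 37, 31 bp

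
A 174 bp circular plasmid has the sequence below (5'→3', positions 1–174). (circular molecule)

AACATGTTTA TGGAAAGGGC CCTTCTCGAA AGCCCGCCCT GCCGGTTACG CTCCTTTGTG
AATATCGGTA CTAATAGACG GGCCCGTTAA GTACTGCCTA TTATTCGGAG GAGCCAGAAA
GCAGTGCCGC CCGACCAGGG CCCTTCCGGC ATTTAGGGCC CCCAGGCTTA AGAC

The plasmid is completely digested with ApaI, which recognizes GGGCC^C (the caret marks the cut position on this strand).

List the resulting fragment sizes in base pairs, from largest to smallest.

ApaI sites (GGGCCC) start at positions 17, 80, 138, 156.
ApaI cuts after base 5 of each site (before the last base), so after positions 21, 84, 142, 160.
Circular molecule, 4 cuts → 4 fragments:
  22–84 → 63 bp
  85–142 → 58 bp
  143–160 → 18 bp
  161–174 then 1–21 → 14 + 21 = 35 bp
Sorted largest to smallest: 63, 58, 35, 18 bp.

63, 58, 35, 18 bp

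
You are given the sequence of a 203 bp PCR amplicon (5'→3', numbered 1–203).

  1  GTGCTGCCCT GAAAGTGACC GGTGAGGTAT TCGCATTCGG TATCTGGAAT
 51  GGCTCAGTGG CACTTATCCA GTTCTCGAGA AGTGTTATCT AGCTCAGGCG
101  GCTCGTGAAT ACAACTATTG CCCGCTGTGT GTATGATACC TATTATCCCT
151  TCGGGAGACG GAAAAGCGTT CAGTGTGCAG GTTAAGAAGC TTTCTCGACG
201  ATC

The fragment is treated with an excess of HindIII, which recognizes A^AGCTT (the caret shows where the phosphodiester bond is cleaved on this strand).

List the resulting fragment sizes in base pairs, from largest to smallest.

The HindIII site (AAGCTT) starts at position 187.
HindIII cuts after the first base of each site, so after position 187.
Linear molecule, 1 cut → 2 fragments:
  1–187 → 187 bp
  188–203 → 16 bp
Sorted largest to smallest: 187, 16 bp.

187, 16 bp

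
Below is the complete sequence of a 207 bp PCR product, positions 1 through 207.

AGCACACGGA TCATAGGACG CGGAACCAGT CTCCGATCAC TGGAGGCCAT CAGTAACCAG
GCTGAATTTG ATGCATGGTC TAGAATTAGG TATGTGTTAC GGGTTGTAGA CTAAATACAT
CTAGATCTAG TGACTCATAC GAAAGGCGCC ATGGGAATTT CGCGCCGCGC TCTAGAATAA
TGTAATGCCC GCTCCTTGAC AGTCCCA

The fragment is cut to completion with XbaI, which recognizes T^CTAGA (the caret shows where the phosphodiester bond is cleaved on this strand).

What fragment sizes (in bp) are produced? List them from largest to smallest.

XbaI sites (TCTAGA) start at positions 79, 120, 171.
XbaI cuts after the first base of each site, so after positions 79, 120, 171.
Linear molecule, 3 cuts → 4 fragments:
  1–79 → 79 bp
  80–120 → 41 bp
  121–171 → 51 bp
  172–207 → 36 bp
Sorted largest to smallest: 79, 51, 41, 36 bp.

79, 51, 41, 36 bp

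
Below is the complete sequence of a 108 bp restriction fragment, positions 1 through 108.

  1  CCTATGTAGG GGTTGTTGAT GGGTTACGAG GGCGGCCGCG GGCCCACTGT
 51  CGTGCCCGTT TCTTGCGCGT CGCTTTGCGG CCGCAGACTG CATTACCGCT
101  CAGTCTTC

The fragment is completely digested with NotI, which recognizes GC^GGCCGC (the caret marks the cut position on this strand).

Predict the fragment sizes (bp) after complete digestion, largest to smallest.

NotI sites (GCGGCCGC) start at positions 32, 77.
NotI cuts after base 2 of each site, so after positions 33, 78.
Linear molecule, 2 cuts → 3 fragments:
  1–33 → 33 bp
  34–78 → 45 bp
  79–108 → 30 bp
Sorted largest to smallest: 45, 33, 30 bp.

45, 33, 30 bp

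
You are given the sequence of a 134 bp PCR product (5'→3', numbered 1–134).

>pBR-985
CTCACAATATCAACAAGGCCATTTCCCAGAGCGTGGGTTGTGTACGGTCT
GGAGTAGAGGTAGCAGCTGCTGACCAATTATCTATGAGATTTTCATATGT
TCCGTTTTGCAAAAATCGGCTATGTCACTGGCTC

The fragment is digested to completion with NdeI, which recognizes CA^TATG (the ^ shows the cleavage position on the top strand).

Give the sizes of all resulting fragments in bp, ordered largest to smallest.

The NdeI site (CATATG) starts at position 94.
NdeI cuts after base 2 of each site, so after position 95.
Linear molecule, 1 cut → 2 fragments:
  1–95 → 95 bp
  96–134 → 39 bp
Sorted largest to smallest: 95, 39 bp.

95, 39 bp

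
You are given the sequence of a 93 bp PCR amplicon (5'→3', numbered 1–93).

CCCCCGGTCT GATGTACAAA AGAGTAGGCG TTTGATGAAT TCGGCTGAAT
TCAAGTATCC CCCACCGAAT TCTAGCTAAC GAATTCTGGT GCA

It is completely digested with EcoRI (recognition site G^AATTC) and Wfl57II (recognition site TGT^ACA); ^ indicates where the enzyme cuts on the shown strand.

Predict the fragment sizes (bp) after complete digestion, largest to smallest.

22, 20, 15, 14, 12, 10 bp

EcoRI sites (GAATTC) start at positions 37, 47, 67, 81.
EcoRI cuts after the first base of each site, so after positions 37, 47, 67, 81.
The Wfl57II site (TGTACA) starts at position 13.
Wfl57II cuts after base 3 of each site, so after position 15.
Combined cut positions: 15, 37, 47, 67, 81.
Linear molecule, 5 cuts → 6 fragments:
  1–15 → 15 bp
  16–37 → 22 bp
  38–47 → 10 bp
  48–67 → 20 bp
  68–81 → 14 bp
  82–93 → 12 bp
Sorted largest to smallest: 22, 20, 15, 14, 12, 10 bp.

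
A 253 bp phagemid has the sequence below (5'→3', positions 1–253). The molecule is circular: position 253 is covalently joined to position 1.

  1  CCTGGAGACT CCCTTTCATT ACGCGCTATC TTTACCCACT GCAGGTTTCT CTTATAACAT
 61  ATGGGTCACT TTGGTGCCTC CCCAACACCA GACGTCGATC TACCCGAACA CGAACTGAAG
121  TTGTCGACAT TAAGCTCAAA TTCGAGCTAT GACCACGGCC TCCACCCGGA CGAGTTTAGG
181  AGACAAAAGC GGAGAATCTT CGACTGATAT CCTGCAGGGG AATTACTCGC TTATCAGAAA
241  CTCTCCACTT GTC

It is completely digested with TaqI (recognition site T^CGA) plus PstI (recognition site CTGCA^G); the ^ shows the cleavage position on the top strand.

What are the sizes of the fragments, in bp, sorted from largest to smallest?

TaqI sites (TCGA) start at positions 95, 124, 142, 200.
TaqI cuts after the first base of each site, so after positions 95, 124, 142, 200.
PstI sites (CTGCAG) start at positions 39, 212.
PstI cuts after base 5 of each site (before the last base), so after positions 43, 216.
Combined cut positions: 43, 95, 124, 142, 200, 216.
Circular molecule, 6 cuts → 6 fragments:
  44–95 → 52 bp
  96–124 → 29 bp
  125–142 → 18 bp
  143–200 → 58 bp
  201–216 → 16 bp
  217–253 then 1–43 → 37 + 43 = 80 bp
Sorted largest to smallest: 80, 58, 52, 29, 18, 16 bp.

80, 58, 52, 29, 18, 16 bp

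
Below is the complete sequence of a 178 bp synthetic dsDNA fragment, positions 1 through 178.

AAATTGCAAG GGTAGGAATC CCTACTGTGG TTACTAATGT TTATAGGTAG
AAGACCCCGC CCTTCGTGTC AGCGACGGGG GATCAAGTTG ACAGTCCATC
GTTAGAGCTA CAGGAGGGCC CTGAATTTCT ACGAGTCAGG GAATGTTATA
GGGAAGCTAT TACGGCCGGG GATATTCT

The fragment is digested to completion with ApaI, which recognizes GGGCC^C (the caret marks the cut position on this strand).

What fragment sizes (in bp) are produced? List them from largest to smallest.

The ApaI site (GGGCCC) starts at position 116.
ApaI cuts after base 5 of each site (before the last base), so after position 120.
Linear molecule, 1 cut → 2 fragments:
  1–120 → 120 bp
  121–178 → 58 bp
Sorted largest to smallest: 120, 58 bp.

120, 58 bp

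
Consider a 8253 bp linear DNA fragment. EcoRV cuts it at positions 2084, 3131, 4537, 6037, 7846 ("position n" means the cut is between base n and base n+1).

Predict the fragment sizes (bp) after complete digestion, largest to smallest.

2084, 1809, 1500, 1406, 1047, 407 bp

Linear molecule, 5 cuts → 6 fragments:
  2084 − 0 = 2084 bp
  3131 − 2084 = 1047 bp
  4537 − 3131 = 1406 bp
  6037 − 4537 = 1500 bp
  7846 − 6037 = 1809 bp
  8253 − 7846 = 407 bp
Sorted largest to smallest: 2084, 1809, 1500, 1406, 1047, 407 bp.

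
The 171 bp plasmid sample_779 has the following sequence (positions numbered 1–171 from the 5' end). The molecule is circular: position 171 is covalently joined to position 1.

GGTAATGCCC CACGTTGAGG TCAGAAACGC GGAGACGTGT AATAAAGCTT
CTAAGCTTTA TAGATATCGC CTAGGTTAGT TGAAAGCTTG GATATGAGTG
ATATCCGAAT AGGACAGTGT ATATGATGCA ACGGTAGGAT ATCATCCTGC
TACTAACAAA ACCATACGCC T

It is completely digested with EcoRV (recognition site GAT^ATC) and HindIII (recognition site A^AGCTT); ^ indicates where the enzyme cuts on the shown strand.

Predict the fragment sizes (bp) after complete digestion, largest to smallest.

76, 38, 19, 18, 12, 8 bp

EcoRV sites (GATATC) start at positions 63, 100, 138.
EcoRV cuts after base 3 of each site, so after positions 65, 102, 140.
HindIII sites (AAGCTT) start at positions 45, 53, 84.
HindIII cuts after the first base of each site, so after positions 45, 53, 84.
Combined cut positions: 45, 53, 65, 84, 102, 140.
Circular molecule, 6 cuts → 6 fragments:
  46–53 → 8 bp
  54–65 → 12 bp
  66–84 → 19 bp
  85–102 → 18 bp
  103–140 → 38 bp
  141–171 then 1–45 → 31 + 45 = 76 bp
Sorted largest to smallest: 76, 38, 19, 18, 12, 8 bp.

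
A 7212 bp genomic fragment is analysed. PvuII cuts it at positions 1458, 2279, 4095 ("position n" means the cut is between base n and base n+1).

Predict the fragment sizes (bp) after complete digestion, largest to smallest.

Linear molecule, 3 cuts → 4 fragments:
  1458 − 0 = 1458 bp
  2279 − 1458 = 821 bp
  4095 − 2279 = 1816 bp
  7212 − 4095 = 3117 bp
Sorted largest to smallest: 3117, 1816, 1458, 821 bp.

3117, 1816, 1458, 821 bp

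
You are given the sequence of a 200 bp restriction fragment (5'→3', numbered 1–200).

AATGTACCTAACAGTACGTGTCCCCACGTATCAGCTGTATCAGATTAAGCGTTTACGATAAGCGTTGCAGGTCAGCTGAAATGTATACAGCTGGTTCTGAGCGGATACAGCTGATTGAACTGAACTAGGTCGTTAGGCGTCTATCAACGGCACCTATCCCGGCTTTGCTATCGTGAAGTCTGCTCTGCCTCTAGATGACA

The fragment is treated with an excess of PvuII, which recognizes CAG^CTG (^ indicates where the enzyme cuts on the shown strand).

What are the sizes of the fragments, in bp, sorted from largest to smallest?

90, 41, 34, 20, 15 bp

PvuII sites (CAGCTG) start at positions 32, 73, 88, 108.
PvuII cuts after base 3 of each site, so after positions 34, 75, 90, 110.
Linear molecule, 4 cuts → 5 fragments:
  1–34 → 34 bp
  35–75 → 41 bp
  76–90 → 15 bp
  91–110 → 20 bp
  111–200 → 90 bp
Sorted largest to smallest: 90, 41, 34, 20, 15 bp.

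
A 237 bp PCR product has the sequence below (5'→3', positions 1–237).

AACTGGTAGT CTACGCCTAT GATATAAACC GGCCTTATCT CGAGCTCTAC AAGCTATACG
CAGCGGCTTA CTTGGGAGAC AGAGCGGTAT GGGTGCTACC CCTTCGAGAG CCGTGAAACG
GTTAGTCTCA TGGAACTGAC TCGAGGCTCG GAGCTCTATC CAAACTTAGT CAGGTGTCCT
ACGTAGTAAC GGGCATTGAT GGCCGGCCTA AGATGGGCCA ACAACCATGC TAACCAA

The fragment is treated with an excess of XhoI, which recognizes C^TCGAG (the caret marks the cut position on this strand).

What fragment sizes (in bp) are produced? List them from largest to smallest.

101, 97, 39 bp

XhoI sites (CTCGAG) start at positions 39, 140.
XhoI cuts after the first base of each site, so after positions 39, 140.
Linear molecule, 2 cuts → 3 fragments:
  1–39 → 39 bp
  40–140 → 101 bp
  141–237 → 97 bp
Sorted largest to smallest: 101, 97, 39 bp.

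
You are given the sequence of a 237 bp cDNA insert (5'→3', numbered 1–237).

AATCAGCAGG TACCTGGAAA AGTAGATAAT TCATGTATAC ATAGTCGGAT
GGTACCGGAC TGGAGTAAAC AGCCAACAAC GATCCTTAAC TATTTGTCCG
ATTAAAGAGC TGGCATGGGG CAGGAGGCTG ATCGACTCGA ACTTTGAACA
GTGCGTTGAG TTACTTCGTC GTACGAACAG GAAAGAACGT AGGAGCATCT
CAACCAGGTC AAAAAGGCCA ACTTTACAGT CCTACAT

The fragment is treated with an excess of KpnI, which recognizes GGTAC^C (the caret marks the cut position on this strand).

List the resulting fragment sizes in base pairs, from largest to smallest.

182, 42, 13 bp

KpnI sites (GGTACC) start at positions 9, 51.
KpnI cuts after base 5 of each site (before the last base), so after positions 13, 55.
Linear molecule, 2 cuts → 3 fragments:
  1–13 → 13 bp
  14–55 → 42 bp
  56–237 → 182 bp
Sorted largest to smallest: 182, 42, 13 bp.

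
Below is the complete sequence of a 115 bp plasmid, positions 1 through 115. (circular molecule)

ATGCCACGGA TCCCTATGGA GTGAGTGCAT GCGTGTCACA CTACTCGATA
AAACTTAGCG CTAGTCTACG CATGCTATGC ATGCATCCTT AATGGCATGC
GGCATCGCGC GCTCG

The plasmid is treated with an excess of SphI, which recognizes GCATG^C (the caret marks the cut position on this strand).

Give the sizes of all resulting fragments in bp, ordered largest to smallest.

47, 43, 16, 9 bp

SphI sites (GCATGC) start at positions 27, 70, 79, 95.
SphI cuts after base 5 of each site (before the last base), so after positions 31, 74, 83, 99.
Circular molecule, 4 cuts → 4 fragments:
  32–74 → 43 bp
  75–83 → 9 bp
  84–99 → 16 bp
  100–115 then 1–31 → 16 + 31 = 47 bp
Sorted largest to smallest: 47, 43, 16, 9 bp.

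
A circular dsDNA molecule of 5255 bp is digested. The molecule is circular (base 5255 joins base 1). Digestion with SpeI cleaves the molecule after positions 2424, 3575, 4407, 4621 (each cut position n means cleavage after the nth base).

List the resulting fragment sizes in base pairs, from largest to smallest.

Circular molecule, 4 cuts → 4 fragments:
  3575 − 2424 = 1151 bp
  4407 − 3575 = 832 bp
  4621 − 4407 = 214 bp
  wrap: 5255 − 4621 + 2424 = 3058 bp
Sorted largest to smallest: 3058, 1151, 832, 214 bp.

3058, 1151, 832, 214 bp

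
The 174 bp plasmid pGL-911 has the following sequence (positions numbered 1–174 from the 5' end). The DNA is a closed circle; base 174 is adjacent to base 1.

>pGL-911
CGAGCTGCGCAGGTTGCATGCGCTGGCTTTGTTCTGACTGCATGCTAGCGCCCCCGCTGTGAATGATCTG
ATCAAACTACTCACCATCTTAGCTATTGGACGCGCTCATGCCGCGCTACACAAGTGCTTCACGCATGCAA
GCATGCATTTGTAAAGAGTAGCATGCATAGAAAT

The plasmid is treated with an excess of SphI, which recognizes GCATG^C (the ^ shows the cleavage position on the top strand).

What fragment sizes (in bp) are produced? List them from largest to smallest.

SphI sites (GCATGC) start at positions 16, 40, 133, 141, 161.
SphI cuts after base 5 of each site (before the last base), so after positions 20, 44, 137, 145, 165.
Circular molecule, 5 cuts → 5 fragments:
  21–44 → 24 bp
  45–137 → 93 bp
  138–145 → 8 bp
  146–165 → 20 bp
  166–174 then 1–20 → 9 + 20 = 29 bp
Sorted largest to smallest: 93, 29, 24, 20, 8 bp.

93, 29, 24, 20, 8 bp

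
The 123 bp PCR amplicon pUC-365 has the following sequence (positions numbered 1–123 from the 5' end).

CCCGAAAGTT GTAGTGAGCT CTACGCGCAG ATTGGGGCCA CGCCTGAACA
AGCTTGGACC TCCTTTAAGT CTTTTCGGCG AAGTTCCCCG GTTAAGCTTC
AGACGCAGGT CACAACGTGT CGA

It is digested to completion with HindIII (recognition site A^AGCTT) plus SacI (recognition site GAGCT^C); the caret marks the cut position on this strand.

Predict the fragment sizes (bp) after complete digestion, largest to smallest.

44, 30, 29, 20 bp

HindIII sites (AAGCTT) start at positions 50, 94.
HindIII cuts after the first base of each site, so after positions 50, 94.
The SacI site (GAGCTC) starts at position 16.
SacI cuts after base 5 of each site (before the last base), so after position 20.
Combined cut positions: 20, 50, 94.
Linear molecule, 3 cuts → 4 fragments:
  1–20 → 20 bp
  21–50 → 30 bp
  51–94 → 44 bp
  95–123 → 29 bp
Sorted largest to smallest: 44, 30, 29, 20 bp.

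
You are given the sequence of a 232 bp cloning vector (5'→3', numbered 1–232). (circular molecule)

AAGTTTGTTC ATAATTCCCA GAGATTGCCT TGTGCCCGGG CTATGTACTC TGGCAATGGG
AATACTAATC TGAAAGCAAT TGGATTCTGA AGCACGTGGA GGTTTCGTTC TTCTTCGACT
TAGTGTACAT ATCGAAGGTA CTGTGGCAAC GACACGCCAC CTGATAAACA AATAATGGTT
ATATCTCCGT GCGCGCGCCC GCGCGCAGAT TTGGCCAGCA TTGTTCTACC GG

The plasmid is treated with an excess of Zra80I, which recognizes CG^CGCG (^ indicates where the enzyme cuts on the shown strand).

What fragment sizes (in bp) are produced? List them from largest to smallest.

224, 8 bp

Zra80I sites (CGCGCG) start at positions 192, 200.
Zra80I cuts after base 2 of each site, so after positions 193, 201.
Circular molecule, 2 cuts → 2 fragments:
  194–201 → 8 bp
  202–232 then 1–193 → 31 + 193 = 224 bp
Sorted largest to smallest: 224, 8 bp.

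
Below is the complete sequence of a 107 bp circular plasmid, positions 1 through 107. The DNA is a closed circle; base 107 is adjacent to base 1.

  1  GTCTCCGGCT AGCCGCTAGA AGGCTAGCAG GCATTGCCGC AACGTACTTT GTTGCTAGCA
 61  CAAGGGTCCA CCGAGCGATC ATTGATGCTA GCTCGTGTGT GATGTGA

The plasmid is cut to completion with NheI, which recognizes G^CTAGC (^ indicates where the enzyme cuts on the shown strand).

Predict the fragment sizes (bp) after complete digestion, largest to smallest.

NheI sites (GCTAGC) start at positions 8, 23, 54, 87.
NheI cuts after the first base of each site, so after positions 8, 23, 54, 87.
Circular molecule, 4 cuts → 4 fragments:
  9–23 → 15 bp
  24–54 → 31 bp
  55–87 → 33 bp
  88–107 then 1–8 → 20 + 8 = 28 bp
Sorted largest to smallest: 33, 31, 28, 15 bp.

33, 31, 28, 15 bp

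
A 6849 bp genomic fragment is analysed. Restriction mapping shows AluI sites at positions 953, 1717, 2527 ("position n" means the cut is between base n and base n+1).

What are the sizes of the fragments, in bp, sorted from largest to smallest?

4322, 953, 810, 764 bp

Linear molecule, 3 cuts → 4 fragments:
  953 − 0 = 953 bp
  1717 − 953 = 764 bp
  2527 − 1717 = 810 bp
  6849 − 2527 = 4322 bp
Sorted largest to smallest: 4322, 953, 810, 764 bp.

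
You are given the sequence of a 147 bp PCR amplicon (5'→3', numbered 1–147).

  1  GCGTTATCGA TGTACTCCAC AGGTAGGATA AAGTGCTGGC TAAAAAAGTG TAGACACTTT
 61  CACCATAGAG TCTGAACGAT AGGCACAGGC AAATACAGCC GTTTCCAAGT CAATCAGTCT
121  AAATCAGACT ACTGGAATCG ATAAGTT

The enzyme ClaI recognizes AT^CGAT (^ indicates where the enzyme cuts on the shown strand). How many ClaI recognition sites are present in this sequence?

2

ATCGAT occurs starting at positions 6, 137.
ClaI cuts at 2 sites.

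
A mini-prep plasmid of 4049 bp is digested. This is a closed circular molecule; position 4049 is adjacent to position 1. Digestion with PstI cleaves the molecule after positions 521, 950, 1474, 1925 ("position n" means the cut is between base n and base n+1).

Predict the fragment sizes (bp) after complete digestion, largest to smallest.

2645, 524, 451, 429 bp

Circular molecule, 4 cuts → 4 fragments:
  950 − 521 = 429 bp
  1474 − 950 = 524 bp
  1925 − 1474 = 451 bp
  wrap: 4049 − 1925 + 521 = 2645 bp
Sorted largest to smallest: 2645, 524, 451, 429 bp.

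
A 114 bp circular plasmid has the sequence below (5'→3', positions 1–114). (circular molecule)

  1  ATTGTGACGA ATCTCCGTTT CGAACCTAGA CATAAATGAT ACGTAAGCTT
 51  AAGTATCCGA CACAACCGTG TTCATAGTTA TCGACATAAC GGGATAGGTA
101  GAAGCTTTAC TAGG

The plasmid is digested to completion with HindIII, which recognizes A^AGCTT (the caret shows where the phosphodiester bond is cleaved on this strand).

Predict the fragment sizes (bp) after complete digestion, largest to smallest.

57, 57 bp

HindIII sites (AAGCTT) start at positions 45, 102.
HindIII cuts after the first base of each site, so after positions 45, 102.
Circular molecule, 2 cuts → 2 fragments:
  46–102 → 57 bp
  103–114 then 1–45 → 12 + 45 = 57 bp
Sorted largest to smallest: 57, 57 bp.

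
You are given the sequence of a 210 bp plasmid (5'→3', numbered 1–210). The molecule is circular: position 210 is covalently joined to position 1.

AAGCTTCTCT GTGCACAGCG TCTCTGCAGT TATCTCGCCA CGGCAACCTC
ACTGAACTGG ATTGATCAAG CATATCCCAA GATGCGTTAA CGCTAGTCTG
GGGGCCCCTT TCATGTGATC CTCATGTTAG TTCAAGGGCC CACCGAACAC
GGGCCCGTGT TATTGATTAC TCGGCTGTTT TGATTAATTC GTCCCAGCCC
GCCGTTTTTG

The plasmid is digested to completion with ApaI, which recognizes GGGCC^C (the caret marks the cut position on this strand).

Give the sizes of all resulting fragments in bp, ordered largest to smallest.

ApaI sites (GGGCCC) start at positions 102, 136, 151.
ApaI cuts after base 5 of each site (before the last base), so after positions 106, 140, 155.
Circular molecule, 3 cuts → 3 fragments:
  107–140 → 34 bp
  141–155 → 15 bp
  156–210 then 1–106 → 55 + 106 = 161 bp
Sorted largest to smallest: 161, 34, 15 bp.

161, 34, 15 bp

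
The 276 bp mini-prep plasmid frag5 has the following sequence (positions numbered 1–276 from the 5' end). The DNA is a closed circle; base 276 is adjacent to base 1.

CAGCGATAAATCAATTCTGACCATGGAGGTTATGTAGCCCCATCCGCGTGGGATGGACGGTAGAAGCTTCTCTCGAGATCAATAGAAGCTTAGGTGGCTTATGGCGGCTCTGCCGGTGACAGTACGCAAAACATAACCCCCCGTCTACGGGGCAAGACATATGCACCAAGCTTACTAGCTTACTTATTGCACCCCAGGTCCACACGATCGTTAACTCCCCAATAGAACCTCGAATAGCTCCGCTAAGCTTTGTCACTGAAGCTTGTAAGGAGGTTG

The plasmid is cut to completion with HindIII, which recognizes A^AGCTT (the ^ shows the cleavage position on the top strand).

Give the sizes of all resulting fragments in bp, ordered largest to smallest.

HindIII sites (AAGCTT) start at positions 64, 86, 168, 245, 259.
HindIII cuts after the first base of each site, so after positions 64, 86, 168, 245, 259.
Circular molecule, 5 cuts → 5 fragments:
  65–86 → 22 bp
  87–168 → 82 bp
  169–245 → 77 bp
  246–259 → 14 bp
  260–276 then 1–64 → 17 + 64 = 81 bp
Sorted largest to smallest: 82, 81, 77, 22, 14 bp.

82, 81, 77, 22, 14 bp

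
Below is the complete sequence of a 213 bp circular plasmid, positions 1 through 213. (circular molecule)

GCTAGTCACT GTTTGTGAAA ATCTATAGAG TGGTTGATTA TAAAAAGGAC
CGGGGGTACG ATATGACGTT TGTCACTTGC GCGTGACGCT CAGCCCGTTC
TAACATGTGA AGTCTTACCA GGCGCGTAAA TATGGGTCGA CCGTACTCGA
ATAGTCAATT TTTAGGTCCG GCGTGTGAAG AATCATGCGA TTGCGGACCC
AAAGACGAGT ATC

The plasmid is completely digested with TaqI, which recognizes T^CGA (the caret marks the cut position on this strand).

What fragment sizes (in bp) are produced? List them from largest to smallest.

203, 10 bp

TaqI sites (TCGA) start at positions 137, 147.
TaqI cuts after the first base of each site, so after positions 137, 147.
Circular molecule, 2 cuts → 2 fragments:
  138–147 → 10 bp
  148–213 then 1–137 → 66 + 137 = 203 bp
Sorted largest to smallest: 203, 10 bp.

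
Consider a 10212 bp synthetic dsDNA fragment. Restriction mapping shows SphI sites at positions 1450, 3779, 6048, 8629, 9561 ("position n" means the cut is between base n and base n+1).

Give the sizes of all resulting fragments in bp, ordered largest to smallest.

2581, 2329, 2269, 1450, 932, 651 bp

Linear molecule, 5 cuts → 6 fragments:
  1450 − 0 = 1450 bp
  3779 − 1450 = 2329 bp
  6048 − 3779 = 2269 bp
  8629 − 6048 = 2581 bp
  9561 − 8629 = 932 bp
  10212 − 9561 = 651 bp
Sorted largest to smallest: 2581, 2329, 2269, 1450, 932, 651 bp.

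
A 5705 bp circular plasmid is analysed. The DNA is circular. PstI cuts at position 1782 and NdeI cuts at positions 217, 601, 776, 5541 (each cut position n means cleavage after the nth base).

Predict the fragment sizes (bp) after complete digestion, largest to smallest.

Combined cut positions (sorted): 217, 601, 776, 1782, 5541.
Circular molecule, 5 cuts → 5 fragments:
  601 − 217 = 384 bp
  776 − 601 = 175 bp
  1782 − 776 = 1006 bp
  5541 − 1782 = 3759 bp
  wrap: 5705 − 5541 + 217 = 381 bp
Sorted largest to smallest: 3759, 1006, 384, 381, 175 bp.

3759, 1006, 384, 381, 175 bp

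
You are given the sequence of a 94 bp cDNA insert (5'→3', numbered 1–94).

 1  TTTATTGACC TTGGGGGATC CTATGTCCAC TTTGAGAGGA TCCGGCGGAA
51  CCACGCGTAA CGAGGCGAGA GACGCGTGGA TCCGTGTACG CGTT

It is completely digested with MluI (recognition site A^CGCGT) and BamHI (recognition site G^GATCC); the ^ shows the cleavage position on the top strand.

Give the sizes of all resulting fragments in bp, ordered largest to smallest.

22, 19, 16, 15, 10, 6, 6 bp

MluI sites (ACGCGT) start at positions 53, 72, 88.
MluI cuts after the first base of each site, so after positions 53, 72, 88.
BamHI sites (GGATCC) start at positions 16, 38, 78.
BamHI cuts after the first base of each site, so after positions 16, 38, 78.
Combined cut positions: 16, 38, 53, 72, 78, 88.
Linear molecule, 6 cuts → 7 fragments:
  1–16 → 16 bp
  17–38 → 22 bp
  39–53 → 15 bp
  54–72 → 19 bp
  73–78 → 6 bp
  79–88 → 10 bp
  89–94 → 6 bp
Sorted largest to smallest: 22, 19, 16, 15, 10, 6, 6 bp.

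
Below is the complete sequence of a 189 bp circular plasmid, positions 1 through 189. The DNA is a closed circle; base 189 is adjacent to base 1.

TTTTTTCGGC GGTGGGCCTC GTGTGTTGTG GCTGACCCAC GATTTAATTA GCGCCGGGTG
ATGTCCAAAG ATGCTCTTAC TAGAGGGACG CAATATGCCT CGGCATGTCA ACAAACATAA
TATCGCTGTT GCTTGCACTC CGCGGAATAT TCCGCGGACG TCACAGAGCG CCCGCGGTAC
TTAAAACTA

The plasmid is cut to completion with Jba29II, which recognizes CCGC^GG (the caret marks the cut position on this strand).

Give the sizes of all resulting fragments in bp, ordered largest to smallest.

157, 20, 12 bp

Jba29II sites (CCGCGG) start at positions 140, 152, 172.
Jba29II cuts after base 4 of each site, so after positions 143, 155, 175.
Circular molecule, 3 cuts → 3 fragments:
  144–155 → 12 bp
  156–175 → 20 bp
  176–189 then 1–143 → 14 + 143 = 157 bp
Sorted largest to smallest: 157, 20, 12 bp.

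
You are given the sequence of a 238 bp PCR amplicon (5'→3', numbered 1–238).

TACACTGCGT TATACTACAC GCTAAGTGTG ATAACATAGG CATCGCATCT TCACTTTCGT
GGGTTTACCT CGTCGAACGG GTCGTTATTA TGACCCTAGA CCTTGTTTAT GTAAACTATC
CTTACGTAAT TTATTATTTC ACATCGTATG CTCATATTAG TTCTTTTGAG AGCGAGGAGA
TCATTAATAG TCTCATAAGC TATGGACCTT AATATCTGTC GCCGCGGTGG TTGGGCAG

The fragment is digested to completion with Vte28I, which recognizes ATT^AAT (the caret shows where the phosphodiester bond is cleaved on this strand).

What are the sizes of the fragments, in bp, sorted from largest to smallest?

The Vte28I site (ATTAAT) starts at position 183.
Vte28I cuts after base 3 of each site, so after position 185.
Linear molecule, 1 cut → 2 fragments:
  1–185 → 185 bp
  186–238 → 53 bp
Sorted largest to smallest: 185, 53 bp.

185, 53 bp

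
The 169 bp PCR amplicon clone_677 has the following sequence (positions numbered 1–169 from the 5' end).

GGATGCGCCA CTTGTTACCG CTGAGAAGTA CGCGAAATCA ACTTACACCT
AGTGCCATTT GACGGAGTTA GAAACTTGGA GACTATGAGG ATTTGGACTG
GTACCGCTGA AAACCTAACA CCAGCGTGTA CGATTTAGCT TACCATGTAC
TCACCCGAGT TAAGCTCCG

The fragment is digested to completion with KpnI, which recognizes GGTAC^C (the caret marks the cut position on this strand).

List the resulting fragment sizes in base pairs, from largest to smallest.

104, 65 bp

The KpnI site (GGTACC) starts at position 100.
KpnI cuts after base 5 of each site (before the last base), so after position 104.
Linear molecule, 1 cut → 2 fragments:
  1–104 → 104 bp
  105–169 → 65 bp
Sorted largest to smallest: 104, 65 bp.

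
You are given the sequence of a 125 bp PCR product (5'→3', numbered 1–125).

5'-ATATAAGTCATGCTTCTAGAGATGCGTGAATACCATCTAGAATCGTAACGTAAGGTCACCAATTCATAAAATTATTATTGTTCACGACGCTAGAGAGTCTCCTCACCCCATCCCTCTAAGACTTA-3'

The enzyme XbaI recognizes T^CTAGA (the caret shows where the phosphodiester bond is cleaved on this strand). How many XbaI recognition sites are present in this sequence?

2

TCTAGA occurs starting at positions 15, 36.
XbaI cuts at 2 sites.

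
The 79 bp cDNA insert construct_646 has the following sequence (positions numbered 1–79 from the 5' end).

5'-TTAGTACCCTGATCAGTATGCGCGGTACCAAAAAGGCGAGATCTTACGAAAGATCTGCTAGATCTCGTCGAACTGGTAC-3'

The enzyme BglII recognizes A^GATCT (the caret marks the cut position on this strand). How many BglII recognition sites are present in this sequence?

AGATCT occurs starting at positions 39, 51, 60.
BglII cuts at 3 sites.

3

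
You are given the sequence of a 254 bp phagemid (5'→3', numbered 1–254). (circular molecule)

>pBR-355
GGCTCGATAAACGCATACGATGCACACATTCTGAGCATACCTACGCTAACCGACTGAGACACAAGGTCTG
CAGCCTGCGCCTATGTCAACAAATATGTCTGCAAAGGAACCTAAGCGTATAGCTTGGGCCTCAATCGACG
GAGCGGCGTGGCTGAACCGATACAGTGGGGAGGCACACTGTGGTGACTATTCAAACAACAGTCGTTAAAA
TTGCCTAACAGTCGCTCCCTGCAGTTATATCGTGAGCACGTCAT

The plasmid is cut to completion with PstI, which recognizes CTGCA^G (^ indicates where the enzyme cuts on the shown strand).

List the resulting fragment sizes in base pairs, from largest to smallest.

PstI sites (CTGCAG) start at positions 68, 229.
PstI cuts after base 5 of each site (before the last base), so after positions 72, 233.
Circular molecule, 2 cuts → 2 fragments:
  73–233 → 161 bp
  234–254 then 1–72 → 21 + 72 = 93 bp
Sorted largest to smallest: 161, 93 bp.

161, 93 bp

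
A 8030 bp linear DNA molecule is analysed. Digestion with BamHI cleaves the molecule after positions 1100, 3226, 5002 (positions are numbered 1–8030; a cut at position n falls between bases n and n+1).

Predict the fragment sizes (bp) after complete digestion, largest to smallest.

3028, 2126, 1776, 1100 bp

Linear molecule, 3 cuts → 4 fragments:
  1100 − 0 = 1100 bp
  3226 − 1100 = 2126 bp
  5002 − 3226 = 1776 bp
  8030 − 5002 = 3028 bp
Sorted largest to smallest: 3028, 2126, 1776, 1100 bp.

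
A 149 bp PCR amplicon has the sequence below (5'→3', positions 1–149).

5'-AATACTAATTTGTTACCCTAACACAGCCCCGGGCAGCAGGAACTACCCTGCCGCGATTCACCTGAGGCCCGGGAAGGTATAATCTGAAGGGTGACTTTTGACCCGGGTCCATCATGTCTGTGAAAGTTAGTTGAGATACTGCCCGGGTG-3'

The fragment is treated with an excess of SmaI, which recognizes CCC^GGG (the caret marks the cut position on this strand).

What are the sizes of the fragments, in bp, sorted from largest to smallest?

40, 40, 34, 30, 5 bp

SmaI sites (CCCGGG) start at positions 28, 68, 102, 142.
SmaI cuts after base 3 of each site, so after positions 30, 70, 104, 144.
Linear molecule, 4 cuts → 5 fragments:
  1–30 → 30 bp
  31–70 → 40 bp
  71–104 → 34 bp
  105–144 → 40 bp
  145–149 → 5 bp
Sorted largest to smallest: 40, 40, 34, 30, 5 bp.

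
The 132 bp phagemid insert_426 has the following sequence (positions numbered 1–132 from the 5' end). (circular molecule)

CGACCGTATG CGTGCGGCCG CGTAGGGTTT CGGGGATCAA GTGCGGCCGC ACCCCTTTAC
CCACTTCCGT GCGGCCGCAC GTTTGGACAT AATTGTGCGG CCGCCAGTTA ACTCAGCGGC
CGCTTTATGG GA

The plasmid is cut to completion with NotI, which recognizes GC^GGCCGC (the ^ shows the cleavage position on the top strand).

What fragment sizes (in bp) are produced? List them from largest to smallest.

30, 29, 28, 26, 19 bp

NotI sites (GCGGCCGC) start at positions 14, 43, 71, 97, 116.
NotI cuts after base 2 of each site, so after positions 15, 44, 72, 98, 117.
Circular molecule, 5 cuts → 5 fragments:
  16–44 → 29 bp
  45–72 → 28 bp
  73–98 → 26 bp
  99–117 → 19 bp
  118–132 then 1–15 → 15 + 15 = 30 bp
Sorted largest to smallest: 30, 29, 28, 26, 19 bp.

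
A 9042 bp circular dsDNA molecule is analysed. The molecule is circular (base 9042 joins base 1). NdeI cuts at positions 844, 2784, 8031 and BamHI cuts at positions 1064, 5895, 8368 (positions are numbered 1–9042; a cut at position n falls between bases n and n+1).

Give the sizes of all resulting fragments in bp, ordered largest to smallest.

Combined cut positions (sorted): 844, 1064, 2784, 5895, 8031, 8368.
Circular molecule, 6 cuts → 6 fragments:
  1064 − 844 = 220 bp
  2784 − 1064 = 1720 bp
  5895 − 2784 = 3111 bp
  8031 − 5895 = 2136 bp
  8368 − 8031 = 337 bp
  wrap: 9042 − 8368 + 844 = 1518 bp
Sorted largest to smallest: 3111, 2136, 1720, 1518, 337, 220 bp.

3111, 2136, 1720, 1518, 337, 220 bp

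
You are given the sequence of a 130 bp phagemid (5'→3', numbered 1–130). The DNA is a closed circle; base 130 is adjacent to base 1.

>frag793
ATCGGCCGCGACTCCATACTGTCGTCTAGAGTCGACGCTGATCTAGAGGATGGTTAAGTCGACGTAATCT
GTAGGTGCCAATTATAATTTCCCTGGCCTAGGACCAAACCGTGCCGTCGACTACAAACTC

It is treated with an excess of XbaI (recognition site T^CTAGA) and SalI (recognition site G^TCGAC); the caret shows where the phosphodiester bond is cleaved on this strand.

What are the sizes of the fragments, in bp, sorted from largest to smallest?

58, 39, 16, 11, 6 bp

XbaI sites (TCTAGA) start at positions 25, 42.
XbaI cuts after the first base of each site, so after positions 25, 42.
SalI sites (GTCGAC) start at positions 31, 58, 116.
SalI cuts after the first base of each site, so after positions 31, 58, 116.
Combined cut positions: 25, 31, 42, 58, 116.
Circular molecule, 5 cuts → 5 fragments:
  26–31 → 6 bp
  32–42 → 11 bp
  43–58 → 16 bp
  59–116 → 58 bp
  117–130 then 1–25 → 14 + 25 = 39 bp
Sorted largest to smallest: 58, 39, 16, 11, 6 bp.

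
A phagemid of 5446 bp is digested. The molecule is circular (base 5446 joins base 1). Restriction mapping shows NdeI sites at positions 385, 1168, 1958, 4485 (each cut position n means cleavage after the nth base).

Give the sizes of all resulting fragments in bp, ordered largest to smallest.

Circular molecule, 4 cuts → 4 fragments:
  1168 − 385 = 783 bp
  1958 − 1168 = 790 bp
  4485 − 1958 = 2527 bp
  wrap: 5446 − 4485 + 385 = 1346 bp
Sorted largest to smallest: 2527, 1346, 790, 783 bp.

2527, 1346, 790, 783 bp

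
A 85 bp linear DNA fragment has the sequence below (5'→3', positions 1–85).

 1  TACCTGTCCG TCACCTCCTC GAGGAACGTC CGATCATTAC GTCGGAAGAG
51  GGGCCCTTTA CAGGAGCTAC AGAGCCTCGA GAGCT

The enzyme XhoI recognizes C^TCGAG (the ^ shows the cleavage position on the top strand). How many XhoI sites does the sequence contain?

CTCGAG occurs starting at positions 18, 76.
XhoI cuts at 2 sites.

2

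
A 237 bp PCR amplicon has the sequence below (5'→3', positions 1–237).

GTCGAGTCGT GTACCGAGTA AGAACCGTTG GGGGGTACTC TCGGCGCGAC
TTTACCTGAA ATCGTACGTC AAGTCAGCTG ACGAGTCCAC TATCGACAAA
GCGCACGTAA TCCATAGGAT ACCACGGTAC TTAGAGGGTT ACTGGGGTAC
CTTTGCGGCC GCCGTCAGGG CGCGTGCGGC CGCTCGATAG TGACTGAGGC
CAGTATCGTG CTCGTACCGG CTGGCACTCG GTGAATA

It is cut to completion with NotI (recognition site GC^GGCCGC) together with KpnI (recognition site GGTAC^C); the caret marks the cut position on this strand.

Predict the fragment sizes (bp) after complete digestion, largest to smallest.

NotI sites (GCGGCCGC) start at positions 155, 176.
NotI cuts after base 2 of each site, so after positions 156, 177.
The KpnI site (GGTACC) starts at position 146.
KpnI cuts after base 5 of each site (before the last base), so after position 150.
Combined cut positions: 150, 156, 177.
Linear molecule, 3 cuts → 4 fragments:
  1–150 → 150 bp
  151–156 → 6 bp
  157–177 → 21 bp
  178–237 → 60 bp
Sorted largest to smallest: 150, 60, 21, 6 bp.

150, 60, 21, 6 bp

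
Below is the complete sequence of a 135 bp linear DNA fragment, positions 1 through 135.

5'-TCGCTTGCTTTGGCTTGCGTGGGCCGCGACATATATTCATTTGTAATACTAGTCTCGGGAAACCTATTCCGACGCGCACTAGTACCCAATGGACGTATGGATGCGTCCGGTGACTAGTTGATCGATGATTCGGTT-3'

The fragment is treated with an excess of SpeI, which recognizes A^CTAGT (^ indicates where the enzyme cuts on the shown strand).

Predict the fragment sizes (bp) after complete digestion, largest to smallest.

SpeI sites (ACTAGT) start at positions 48, 78, 113.
SpeI cuts after the first base of each site, so after positions 48, 78, 113.
Linear molecule, 3 cuts → 4 fragments:
  1–48 → 48 bp
  49–78 → 30 bp
  79–113 → 35 bp
  114–135 → 22 bp
Sorted largest to smallest: 48, 35, 30, 22 bp.

48, 35, 30, 22 bp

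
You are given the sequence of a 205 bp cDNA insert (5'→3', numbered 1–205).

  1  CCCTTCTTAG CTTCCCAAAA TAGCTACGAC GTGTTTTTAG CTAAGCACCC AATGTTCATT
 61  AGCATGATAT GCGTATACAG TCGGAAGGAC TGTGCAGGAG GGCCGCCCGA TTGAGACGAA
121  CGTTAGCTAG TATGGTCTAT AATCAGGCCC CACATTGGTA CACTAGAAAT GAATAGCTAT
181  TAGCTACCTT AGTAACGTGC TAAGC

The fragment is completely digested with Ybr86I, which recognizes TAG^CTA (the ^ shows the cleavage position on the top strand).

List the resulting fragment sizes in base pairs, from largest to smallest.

Ybr86I sites (TAGCTA) start at positions 21, 38, 124, 174, 181.
Ybr86I cuts after base 3 of each site, so after positions 23, 40, 126, 176, 183.
Linear molecule, 5 cuts → 6 fragments:
  1–23 → 23 bp
  24–40 → 17 bp
  41–126 → 86 bp
  127–176 → 50 bp
  177–183 → 7 bp
  184–205 → 22 bp
Sorted largest to smallest: 86, 50, 23, 22, 17, 7 bp.

86, 50, 23, 22, 17, 7 bp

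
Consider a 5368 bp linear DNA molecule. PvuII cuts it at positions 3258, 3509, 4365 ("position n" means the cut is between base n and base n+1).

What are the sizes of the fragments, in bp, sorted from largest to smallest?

Linear molecule, 3 cuts → 4 fragments:
  3258 − 0 = 3258 bp
  3509 − 3258 = 251 bp
  4365 − 3509 = 856 bp
  5368 − 4365 = 1003 bp
Sorted largest to smallest: 3258, 1003, 856, 251 bp.

3258, 1003, 856, 251 bp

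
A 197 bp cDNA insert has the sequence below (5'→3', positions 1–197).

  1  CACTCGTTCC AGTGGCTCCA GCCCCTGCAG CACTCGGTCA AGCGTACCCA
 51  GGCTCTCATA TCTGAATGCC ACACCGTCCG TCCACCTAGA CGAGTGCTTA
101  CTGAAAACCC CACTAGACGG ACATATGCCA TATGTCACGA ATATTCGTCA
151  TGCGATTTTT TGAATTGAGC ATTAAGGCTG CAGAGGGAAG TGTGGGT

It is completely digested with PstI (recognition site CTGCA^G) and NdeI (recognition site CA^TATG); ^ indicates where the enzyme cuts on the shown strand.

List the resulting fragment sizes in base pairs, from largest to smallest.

PstI sites (CTGCAG) start at positions 25, 178.
PstI cuts after base 5 of each site (before the last base), so after positions 29, 182.
NdeI sites (CATATG) start at positions 122, 129.
NdeI cuts after base 2 of each site, so after positions 123, 130.
Combined cut positions: 29, 123, 130, 182.
Linear molecule, 4 cuts → 5 fragments:
  1–29 → 29 bp
  30–123 → 94 bp
  124–130 → 7 bp
  131–182 → 52 bp
  183–197 → 15 bp
Sorted largest to smallest: 94, 52, 29, 15, 7 bp.

94, 52, 29, 15, 7 bp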